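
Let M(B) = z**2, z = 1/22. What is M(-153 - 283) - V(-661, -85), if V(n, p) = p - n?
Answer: -278783/484 ≈ -576.00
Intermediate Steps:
z = 1/22 (z = 1*(1/22) = 1/22 ≈ 0.045455)
M(B) = 1/484 (M(B) = (1/22)**2 = 1/484)
M(-153 - 283) - V(-661, -85) = 1/484 - (-85 - 1*(-661)) = 1/484 - (-85 + 661) = 1/484 - 1*576 = 1/484 - 576 = -278783/484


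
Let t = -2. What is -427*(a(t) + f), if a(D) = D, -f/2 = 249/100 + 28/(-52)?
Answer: 1638399/650 ≈ 2520.6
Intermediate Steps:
f = -2537/650 (f = -2*(249/100 + 28/(-52)) = -2*(249*(1/100) + 28*(-1/52)) = -2*(249/100 - 7/13) = -2*2537/1300 = -2537/650 ≈ -3.9031)
-427*(a(t) + f) = -427*(-2 - 2537/650) = -427*(-3837/650) = 1638399/650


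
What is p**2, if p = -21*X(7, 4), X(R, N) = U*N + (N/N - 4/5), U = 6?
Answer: 6456681/25 ≈ 2.5827e+5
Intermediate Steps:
X(R, N) = 1/5 + 6*N (X(R, N) = 6*N + (N/N - 4/5) = 6*N + (1 - 4*1/5) = 6*N + (1 - 4/5) = 6*N + 1/5 = 1/5 + 6*N)
p = -2541/5 (p = -21*(1/5 + 6*4) = -21*(1/5 + 24) = -21*121/5 = -2541/5 ≈ -508.20)
p**2 = (-2541/5)**2 = 6456681/25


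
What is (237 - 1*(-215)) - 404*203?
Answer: -81560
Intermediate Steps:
(237 - 1*(-215)) - 404*203 = (237 + 215) - 82012 = 452 - 82012 = -81560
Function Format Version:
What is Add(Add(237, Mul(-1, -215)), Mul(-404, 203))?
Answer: -81560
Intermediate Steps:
Add(Add(237, Mul(-1, -215)), Mul(-404, 203)) = Add(Add(237, 215), -82012) = Add(452, -82012) = -81560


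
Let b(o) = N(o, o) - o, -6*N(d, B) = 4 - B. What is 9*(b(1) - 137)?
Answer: -2493/2 ≈ -1246.5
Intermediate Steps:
N(d, B) = -2/3 + B/6 (N(d, B) = -(4 - B)/6 = -2/3 + B/6)
b(o) = -2/3 - 5*o/6 (b(o) = (-2/3 + o/6) - o = -2/3 - 5*o/6)
9*(b(1) - 137) = 9*((-2/3 - 5/6*1) - 137) = 9*((-2/3 - 5/6) - 137) = 9*(-3/2 - 137) = 9*(-277/2) = -2493/2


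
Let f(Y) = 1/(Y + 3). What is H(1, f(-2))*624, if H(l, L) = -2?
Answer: -1248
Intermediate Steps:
f(Y) = 1/(3 + Y)
H(1, f(-2))*624 = -2*624 = -1248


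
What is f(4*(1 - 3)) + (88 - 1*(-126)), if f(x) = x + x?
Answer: 198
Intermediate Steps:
f(x) = 2*x
f(4*(1 - 3)) + (88 - 1*(-126)) = 2*(4*(1 - 3)) + (88 - 1*(-126)) = 2*(4*(-2)) + (88 + 126) = 2*(-8) + 214 = -16 + 214 = 198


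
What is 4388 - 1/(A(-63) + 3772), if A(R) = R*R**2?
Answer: 1080654701/246275 ≈ 4388.0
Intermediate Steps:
A(R) = R**3
4388 - 1/(A(-63) + 3772) = 4388 - 1/((-63)**3 + 3772) = 4388 - 1/(-250047 + 3772) = 4388 - 1/(-246275) = 4388 - 1*(-1/246275) = 4388 + 1/246275 = 1080654701/246275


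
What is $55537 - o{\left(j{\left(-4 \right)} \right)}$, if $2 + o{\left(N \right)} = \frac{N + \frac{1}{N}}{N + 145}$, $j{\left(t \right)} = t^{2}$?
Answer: $\frac{143068207}{2576} \approx 55539.0$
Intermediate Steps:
$o{\left(N \right)} = -2 + \frac{N + \frac{1}{N}}{145 + N}$ ($o{\left(N \right)} = -2 + \frac{N + \frac{1}{N}}{N + 145} = -2 + \frac{N + \frac{1}{N}}{145 + N}$)
$55537 - o{\left(j{\left(-4 \right)} \right)} = 55537 - \frac{1 - \left(\left(-4\right)^{2}\right)^{2} - 290 \left(-4\right)^{2}}{\left(-4\right)^{2} \left(145 + \left(-4\right)^{2}\right)} = 55537 - \frac{1 - 16^{2} - 4640}{16 \left(145 + 16\right)} = 55537 - \frac{1 - 256 - 4640}{16 \cdot 161} = 55537 - \frac{1}{16} \cdot \frac{1}{161} \left(1 - 256 - 4640\right) = 55537 - \frac{1}{16} \cdot \frac{1}{161} \left(-4895\right) = 55537 - - \frac{4895}{2576} = 55537 + \frac{4895}{2576} = \frac{143068207}{2576}$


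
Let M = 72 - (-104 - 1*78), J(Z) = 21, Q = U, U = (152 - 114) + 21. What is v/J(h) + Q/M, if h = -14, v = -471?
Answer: -39465/1778 ≈ -22.196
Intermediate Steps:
U = 59 (U = 38 + 21 = 59)
Q = 59
M = 254 (M = 72 - (-104 - 78) = 72 - 1*(-182) = 72 + 182 = 254)
v/J(h) + Q/M = -471/21 + 59/254 = -471*1/21 + 59*(1/254) = -157/7 + 59/254 = -39465/1778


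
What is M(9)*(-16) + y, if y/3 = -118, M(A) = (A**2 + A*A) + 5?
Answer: -3026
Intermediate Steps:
M(A) = 5 + 2*A**2 (M(A) = (A**2 + A**2) + 5 = 2*A**2 + 5 = 5 + 2*A**2)
y = -354 (y = 3*(-118) = -354)
M(9)*(-16) + y = (5 + 2*9**2)*(-16) - 354 = (5 + 2*81)*(-16) - 354 = (5 + 162)*(-16) - 354 = 167*(-16) - 354 = -2672 - 354 = -3026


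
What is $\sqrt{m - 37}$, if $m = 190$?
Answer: $3 \sqrt{17} \approx 12.369$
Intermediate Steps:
$\sqrt{m - 37} = \sqrt{190 - 37} = \sqrt{153} = 3 \sqrt{17}$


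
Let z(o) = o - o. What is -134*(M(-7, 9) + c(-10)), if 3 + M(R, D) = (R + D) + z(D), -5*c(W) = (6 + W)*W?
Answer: 1206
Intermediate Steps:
z(o) = 0
c(W) = -W*(6 + W)/5 (c(W) = -(6 + W)*W/5 = -W*(6 + W)/5)
M(R, D) = -3 + D + R (M(R, D) = -3 + ((R + D) + 0) = -3 + ((D + R) + 0) = -3 + (D + R) = -3 + D + R)
-134*(M(-7, 9) + c(-10)) = -134*((-3 + 9 - 7) - ⅕*(-10)*(6 - 10)) = -134*(-1 - ⅕*(-10)*(-4)) = -134*(-1 - 8) = -134*(-9) = 1206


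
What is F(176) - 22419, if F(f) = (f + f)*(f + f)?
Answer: 101485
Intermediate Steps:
F(f) = 4*f**2 (F(f) = (2*f)*(2*f) = 4*f**2)
F(176) - 22419 = 4*176**2 - 22419 = 4*30976 - 22419 = 123904 - 22419 = 101485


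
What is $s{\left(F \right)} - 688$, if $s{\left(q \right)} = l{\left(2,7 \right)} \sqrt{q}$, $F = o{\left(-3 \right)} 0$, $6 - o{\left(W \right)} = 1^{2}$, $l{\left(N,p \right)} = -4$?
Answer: $-688$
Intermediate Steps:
$o{\left(W \right)} = 5$ ($o{\left(W \right)} = 6 - 1^{2} = 6 - 1 = 5$)
$F = 0$ ($F = 5 \cdot 0 = 0$)
$s{\left(q \right)} = - 4 \sqrt{q}$
$s{\left(F \right)} - 688 = - 4 \sqrt{0} - 688 = \left(-4\right) 0 - 688 = 0 - 688 = -688$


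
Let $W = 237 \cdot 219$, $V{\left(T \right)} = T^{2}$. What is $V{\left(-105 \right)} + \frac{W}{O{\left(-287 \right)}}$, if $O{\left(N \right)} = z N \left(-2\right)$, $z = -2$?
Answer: $\frac{12604797}{1148} \approx 10980.0$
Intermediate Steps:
$O{\left(N \right)} = 4 N$ ($O{\left(N \right)} = - 2 N \left(-2\right) = 4 N$)
$W = 51903$
$V{\left(-105 \right)} + \frac{W}{O{\left(-287 \right)}} = \left(-105\right)^{2} + \frac{51903}{4 \left(-287\right)} = 11025 + \frac{51903}{-1148} = 11025 + 51903 \left(- \frac{1}{1148}\right) = 11025 - \frac{51903}{1148} = \frac{12604797}{1148}$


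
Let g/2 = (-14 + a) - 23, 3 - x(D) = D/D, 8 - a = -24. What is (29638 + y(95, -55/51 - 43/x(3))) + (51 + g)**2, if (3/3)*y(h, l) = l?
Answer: 3192235/102 ≈ 31296.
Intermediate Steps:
a = 32 (a = 8 - 1*(-24) = 8 + 24 = 32)
x(D) = 2 (x(D) = 3 - D/D = 3 - 1*1 = 3 - 1 = 2)
g = -10 (g = 2*((-14 + 32) - 23) = 2*(18 - 23) = 2*(-5) = -10)
y(h, l) = l
(29638 + y(95, -55/51 - 43/x(3))) + (51 + g)**2 = (29638 + (-55/51 - 43/2)) + (51 - 10)**2 = (29638 + (-55*1/51 - 43*1/2)) + 41**2 = (29638 + (-55/51 - 43/2)) + 1681 = (29638 - 2303/102) + 1681 = 3020773/102 + 1681 = 3192235/102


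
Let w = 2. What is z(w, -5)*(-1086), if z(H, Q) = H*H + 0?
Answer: -4344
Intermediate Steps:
z(H, Q) = H² (z(H, Q) = H² + 0 = H²)
z(w, -5)*(-1086) = 2²*(-1086) = 4*(-1086) = -4344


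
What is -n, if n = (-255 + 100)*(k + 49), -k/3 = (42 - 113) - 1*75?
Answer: 75485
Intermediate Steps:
k = 438 (k = -3*((42 - 113) - 1*75) = -3*(-71 - 75) = -3*(-146) = 438)
n = -75485 (n = (-255 + 100)*(438 + 49) = -155*487 = -75485)
-n = -1*(-75485) = 75485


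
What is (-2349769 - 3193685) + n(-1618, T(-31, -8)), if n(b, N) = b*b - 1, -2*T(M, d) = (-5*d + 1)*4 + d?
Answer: -2925531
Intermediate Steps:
T(M, d) = -2 + 19*d/2 (T(M, d) = -((-5*d + 1)*4 + d)/2 = -((1 - 5*d)*4 + d)/2 = -((4 - 20*d) + d)/2 = -(4 - 19*d)/2 = -2 + 19*d/2)
n(b, N) = -1 + b**2 (n(b, N) = b**2 - 1 = -1 + b**2)
(-2349769 - 3193685) + n(-1618, T(-31, -8)) = (-2349769 - 3193685) + (-1 + (-1618)**2) = -5543454 + (-1 + 2617924) = -5543454 + 2617923 = -2925531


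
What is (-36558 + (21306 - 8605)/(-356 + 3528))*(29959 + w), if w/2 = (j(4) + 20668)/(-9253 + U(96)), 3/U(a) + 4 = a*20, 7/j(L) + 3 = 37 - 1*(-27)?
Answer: -57786322579971456825/52774928116 ≈ -1.0950e+9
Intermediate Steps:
j(L) = 7/61 (j(L) = 7/(-3 + (37 - 1*(-27))) = 7/(-3 + (37 + 27)) = 7/(-3 + 64) = 7/61)
U(a) = 3/(-4 + 20*a) (U(a) = 3/(-4 + a*20) = 3/(-4 + 20*a))
w = -966242632/216290689 (w = 2*((7/61 + 20668)/(-9253 + 3/(4*(-1 + 5*96)))) = 2*(1260755/(61*(-9253 + 3/(4*(-1 + 480))))) = 2*(1260755/(61*(-9253 + (3/4)/479))) = 2*(1260755/(61*(-9253 + (3/4)*(1/479)))) = 2*(1260755/(61*(-9253 + 3/1916))) = 2*(1260755/(61*(-17728745/1916))) = 2*((1260755/61)*(-1916/17728745)) = 2*(-483121316/216290689) = -966242632/216290689 ≈ -4.4673)
(-36558 + (21306 - 8605)/(-356 + 3528))*(29959 + w) = (-36558 + (21306 - 8605)/(-356 + 3528))*(29959 - 966242632/216290689) = (-36558 + 12701/3172)*(6478886509119/216290689) = (-36558 + 12701*(1/3172))*(6478886509119/216290689) = (-36558 + 977/244)*(6478886509119/216290689) = -8919175/244*6478886509119/216290689 = -57786322579971456825/52774928116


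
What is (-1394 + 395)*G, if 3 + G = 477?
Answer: -473526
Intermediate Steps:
G = 474 (G = -3 + 477 = 474)
(-1394 + 395)*G = (-1394 + 395)*474 = -999*474 = -473526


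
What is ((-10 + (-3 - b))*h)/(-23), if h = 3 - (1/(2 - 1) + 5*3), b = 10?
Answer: -13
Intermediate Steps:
h = -13 (h = 3 - (1/1 + 15) = 3 - (1 + 15) = 3 - 1*16 = 3 - 16 = -13)
((-10 + (-3 - b))*h)/(-23) = ((-10 + (-3 - 1*10))*(-13))/(-23) = ((-10 + (-3 - 10))*(-13))*(-1/23) = ((-10 - 13)*(-13))*(-1/23) = -23*(-13)*(-1/23) = 299*(-1/23) = -13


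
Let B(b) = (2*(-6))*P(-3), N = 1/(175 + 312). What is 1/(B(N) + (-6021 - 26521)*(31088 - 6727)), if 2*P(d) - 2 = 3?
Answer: -1/792755692 ≈ -1.2614e-9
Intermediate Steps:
P(d) = 5/2 (P(d) = 1 + (½)*3 = 1 + 3/2 = 5/2)
N = 1/487 ≈ 0.0020534
B(b) = -30 (B(b) = (2*(-6))*(5/2) = -12*5/2 = -30)
1/(B(N) + (-6021 - 26521)*(31088 - 6727)) = 1/(-30 + (-6021 - 26521)*(31088 - 6727)) = 1/(-30 - 32542*24361) = 1/(-30 - 792755662) = 1/(-792755692) = -1/792755692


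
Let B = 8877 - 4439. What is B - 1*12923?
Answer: -8485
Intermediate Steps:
B = 4438
B - 1*12923 = 4438 - 1*12923 = 4438 - 12923 = -8485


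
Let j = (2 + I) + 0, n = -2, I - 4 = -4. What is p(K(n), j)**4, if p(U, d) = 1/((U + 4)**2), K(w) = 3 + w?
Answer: 1/390625 ≈ 2.5600e-6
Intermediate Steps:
I = 0 (I = 4 - 4 = 0)
j = 2 (j = (2 + 0) + 0 = 2 + 0 = 2)
p(U, d) = (4 + U)**(-2) (p(U, d) = 1/((4 + U)**2) = (4 + U)**(-2))
p(K(n), j)**4 = ((4 + (3 - 2))**(-2))**4 = ((4 + 1)**(-2))**4 = (5**(-2))**4 = (1/25)**4 = 1/390625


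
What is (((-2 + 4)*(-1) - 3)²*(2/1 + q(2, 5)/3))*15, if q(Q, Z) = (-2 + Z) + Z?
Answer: 1750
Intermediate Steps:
q(Q, Z) = -2 + 2*Z
(((-2 + 4)*(-1) - 3)²*(2/1 + q(2, 5)/3))*15 = (((-2 + 4)*(-1) - 3)²*(2/1 + (-2 + 2*5)/3))*15 = ((2*(-1) - 3)²*(2*1 + (-2 + 10)*(⅓)))*15 = ((-2 - 3)²*(2 + 8*(⅓)))*15 = ((-5)²*(2 + 8/3))*15 = (25*(14/3))*15 = (350/3)*15 = 1750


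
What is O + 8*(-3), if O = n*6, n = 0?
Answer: -24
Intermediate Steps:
O = 0 (O = 0*6 = 0)
O + 8*(-3) = 0 + 8*(-3) = 0 - 24 = -24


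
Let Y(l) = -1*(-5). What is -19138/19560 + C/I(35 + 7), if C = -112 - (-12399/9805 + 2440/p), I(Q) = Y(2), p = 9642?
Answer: -1190479464909/51366630100 ≈ -23.176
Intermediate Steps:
Y(l) = 5
I(Q) = 5
C = -5246415881/47269905 (C = -112 - (-12399/9805 + 2440/9642) = -112 - (-12399*1/9805 + 2440*(1/9642)) = -112 - (-12399/9805 + 1220/4821) = -112 - 1*(-47813479/47269905) = -112 + 47813479/47269905 = -5246415881/47269905 ≈ -110.99)
-19138/19560 + C/I(35 + 7) = -19138/19560 - 5246415881/47269905/5 = -19138*1/19560 - 5246415881/47269905*⅕ = -9569/9780 - 5246415881/236349525 = -1190479464909/51366630100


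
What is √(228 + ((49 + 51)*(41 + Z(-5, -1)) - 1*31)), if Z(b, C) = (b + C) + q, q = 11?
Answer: 3*√533 ≈ 69.260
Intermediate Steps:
Z(b, C) = 11 + C + b (Z(b, C) = (b + C) + 11 = (C + b) + 11 = 11 + C + b)
√(228 + ((49 + 51)*(41 + Z(-5, -1)) - 1*31)) = √(228 + ((49 + 51)*(41 + (11 - 1 - 5)) - 1*31)) = √(228 + (100*(41 + 5) - 31)) = √(228 + (100*46 - 31)) = √(228 + (4600 - 31)) = √(228 + 4569) = √4797 = 3*√533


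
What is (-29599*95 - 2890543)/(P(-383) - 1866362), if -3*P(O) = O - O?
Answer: 2851224/933181 ≈ 3.0554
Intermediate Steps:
P(O) = 0 (P(O) = -(O - O)/3 = -⅓*0 = 0)
(-29599*95 - 2890543)/(P(-383) - 1866362) = (-29599*95 - 2890543)/(0 - 1866362) = (-2811905 - 2890543)/(-1866362) = -5702448*(-1/1866362) = 2851224/933181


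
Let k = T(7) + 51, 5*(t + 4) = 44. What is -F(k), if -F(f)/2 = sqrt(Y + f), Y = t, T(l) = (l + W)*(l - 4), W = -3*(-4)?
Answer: 4*sqrt(705)/5 ≈ 21.241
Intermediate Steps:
W = 12
t = 24/5 (t = -4 + (1/5)*44 = -4 + 44/5 = 24/5 ≈ 4.8000)
T(l) = (-4 + l)*(12 + l) (T(l) = (l + 12)*(l - 4) = (12 + l)*(-4 + l) = (-4 + l)*(12 + l))
Y = 24/5 ≈ 4.8000
k = 108 (k = (-48 + 7**2 + 8*7) + 51 = (-48 + 49 + 56) + 51 = 57 + 51 = 108)
F(f) = -2*sqrt(24/5 + f)
-F(k) = -(-2)*sqrt(120 + 25*108)/5 = -(-2)*sqrt(120 + 2700)/5 = -(-2)*sqrt(2820)/5 = -(-2)*2*sqrt(705)/5 = -(-4)*sqrt(705)/5 = 4*sqrt(705)/5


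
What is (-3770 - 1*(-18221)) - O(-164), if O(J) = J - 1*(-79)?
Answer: 14536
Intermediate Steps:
O(J) = 79 + J (O(J) = J + 79 = 79 + J)
(-3770 - 1*(-18221)) - O(-164) = (-3770 - 1*(-18221)) - (79 - 164) = (-3770 + 18221) - 1*(-85) = 14451 + 85 = 14536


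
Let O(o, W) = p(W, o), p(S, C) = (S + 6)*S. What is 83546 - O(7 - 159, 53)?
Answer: 80419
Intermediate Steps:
p(S, C) = S*(6 + S) (p(S, C) = (6 + S)*S = S*(6 + S))
O(o, W) = W*(6 + W)
83546 - O(7 - 159, 53) = 83546 - 53*(6 + 53) = 83546 - 53*59 = 83546 - 1*3127 = 83546 - 3127 = 80419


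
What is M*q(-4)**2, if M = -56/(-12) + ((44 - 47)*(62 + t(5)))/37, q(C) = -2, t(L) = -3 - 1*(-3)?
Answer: -160/111 ≈ -1.4414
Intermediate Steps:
t(L) = 0 (t(L) = -3 + 3 = 0)
M = -40/111 (M = -56/(-12) + ((44 - 47)*(62 + 0))/37 = -56*(-1/12) - 3*62*(1/37) = 14/3 - 186*1/37 = 14/3 - 186/37 = -40/111 ≈ -0.36036)
M*q(-4)**2 = -40/111*(-2)**2 = -40/111*4 = -160/111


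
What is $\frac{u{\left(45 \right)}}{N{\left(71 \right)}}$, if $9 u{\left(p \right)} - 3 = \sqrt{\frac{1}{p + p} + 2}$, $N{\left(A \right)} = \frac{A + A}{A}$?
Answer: $\frac{1}{6} + \frac{\sqrt{1810}}{540} \approx 0.24545$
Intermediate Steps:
$N{\left(A \right)} = 2$ ($N{\left(A \right)} = \frac{2 A}{A} = 2$)
$u{\left(p \right)} = \frac{1}{3} + \frac{\sqrt{2 + \frac{1}{2 p}}}{9}$ ($u{\left(p \right)} = \frac{1}{3} + \frac{\sqrt{\frac{1}{p + p} + 2}}{9} = \frac{1}{3} + \frac{\sqrt{\frac{1}{2 p} + 2}}{9} = \frac{1}{3} + \frac{\sqrt{2 + \frac{1}{2 p}}}{9}$)
$\frac{u{\left(45 \right)}}{N{\left(71 \right)}} = \frac{\frac{1}{3} + \frac{\sqrt{2} \sqrt{\frac{1 + 4 \cdot 45}{45}}}{18}}{2} = \left(\frac{1}{3} + \frac{\sqrt{2} \sqrt{\frac{1 + 180}{45}}}{18}\right) \frac{1}{2} = \left(\frac{1}{3} + \frac{\sqrt{2} \sqrt{\frac{1}{45} \cdot 181}}{18}\right) \frac{1}{2} = \left(\frac{1}{3} + \frac{\sqrt{2} \sqrt{\frac{181}{45}}}{18}\right) \frac{1}{2} = \left(\frac{1}{3} + \frac{\sqrt{2} \frac{\sqrt{905}}{15}}{18}\right) \frac{1}{2} = \left(\frac{1}{3} + \frac{\sqrt{1810}}{270}\right) \frac{1}{2} = \frac{1}{6} + \frac{\sqrt{1810}}{540}$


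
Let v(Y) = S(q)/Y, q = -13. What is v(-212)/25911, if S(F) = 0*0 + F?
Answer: 13/5493132 ≈ 2.3666e-6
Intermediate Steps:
S(F) = F (S(F) = 0 + F = F)
v(Y) = -13/Y
v(-212)/25911 = -13/(-212)/25911 = -13*(-1/212)*(1/25911) = (13/212)*(1/25911) = 13/5493132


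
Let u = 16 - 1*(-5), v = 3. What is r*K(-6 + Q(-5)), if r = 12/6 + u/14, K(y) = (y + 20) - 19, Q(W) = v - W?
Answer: 21/2 ≈ 10.500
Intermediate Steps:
u = 21 (u = 16 + 5 = 21)
Q(W) = 3 - W
K(y) = 1 + y (K(y) = (20 + y) - 19 = 1 + y)
r = 7/2 (r = 12/6 + 21/14 = 12*(1/6) + 21*(1/14) = 2 + 3/2 = 7/2 ≈ 3.5000)
r*K(-6 + Q(-5)) = 7*(1 + (-6 + (3 - 1*(-5))))/2 = 7*(1 + (-6 + (3 + 5)))/2 = 7*(1 + (-6 + 8))/2 = 7*(1 + 2)/2 = (7/2)*3 = 21/2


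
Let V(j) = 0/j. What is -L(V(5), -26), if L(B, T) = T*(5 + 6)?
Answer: 286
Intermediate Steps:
V(j) = 0
L(B, T) = 11*T (L(B, T) = T*11 = 11*T)
-L(V(5), -26) = -11*(-26) = -1*(-286) = 286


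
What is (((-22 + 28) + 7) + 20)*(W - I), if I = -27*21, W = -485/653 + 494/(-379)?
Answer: 4614018156/247487 ≈ 18643.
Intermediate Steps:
W = -506397/247487 (W = -485*1/653 + 494*(-1/379) = -485/653 - 494/379 = -506397/247487 ≈ -2.0462)
I = -567
(((-22 + 28) + 7) + 20)*(W - I) = (((-22 + 28) + 7) + 20)*(-506397/247487 - 1*(-567)) = ((6 + 7) + 20)*(-506397/247487 + 567) = (13 + 20)*(139818732/247487) = 33*(139818732/247487) = 4614018156/247487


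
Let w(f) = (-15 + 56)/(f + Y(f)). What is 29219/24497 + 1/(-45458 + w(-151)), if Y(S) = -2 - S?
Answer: 2657623589/2228173629 ≈ 1.1927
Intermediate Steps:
w(f) = -41/2 (w(f) = (-15 + 56)/(f + (-2 - f)) = 41/(-2) = 41*(-1/2) = -41/2)
29219/24497 + 1/(-45458 + w(-151)) = 29219/24497 + 1/(-45458 - 41/2) = 29219*(1/24497) + 1/(-90957/2) = 29219/24497 - 2/90957 = 2657623589/2228173629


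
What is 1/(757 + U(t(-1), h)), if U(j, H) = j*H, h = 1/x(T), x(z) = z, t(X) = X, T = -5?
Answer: 5/3786 ≈ 0.0013207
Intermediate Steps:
h = -⅕ (h = 1/(-5) = -⅕ ≈ -0.20000)
U(j, H) = H*j
1/(757 + U(t(-1), h)) = 1/(757 - ⅕*(-1)) = 1/(757 + ⅕) = 1/(3786/5) = 5/3786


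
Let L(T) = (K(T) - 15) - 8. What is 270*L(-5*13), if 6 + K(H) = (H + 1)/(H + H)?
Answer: -100062/13 ≈ -7697.1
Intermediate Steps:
K(H) = -6 + (1 + H)/(2*H) (K(H) = -6 + (H + 1)/(H + H) = -6 + (1 + H)/((2*H)) = -6 + (1 + H)*(1/(2*H)) = -6 + (1 + H)/(2*H))
L(T) = -23 + (1 - 11*T)/(2*T) (L(T) = ((1 - 11*T)/(2*T) - 15) - 8 = (-15 + (1 - 11*T)/(2*T)) - 8 = -23 + (1 - 11*T)/(2*T))
270*L(-5*13) = 270*((1 - (-285)*13)/(2*((-5*13)))) = 270*((½)*(1 - 57*(-65))/(-65)) = 270*((½)*(-1/65)*(1 + 3705)) = 270*((½)*(-1/65)*3706) = 270*(-1853/65) = -100062/13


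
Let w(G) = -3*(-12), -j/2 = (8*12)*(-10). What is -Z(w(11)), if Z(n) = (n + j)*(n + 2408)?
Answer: -4780464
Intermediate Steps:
j = 1920 (j = -2*8*12*(-10) = -192*(-10) = -2*(-960) = 1920)
w(G) = 36
Z(n) = (1920 + n)*(2408 + n) (Z(n) = (n + 1920)*(n + 2408) = (1920 + n)*(2408 + n))
-Z(w(11)) = -(4623360 + 36² + 4328*36) = -(4623360 + 1296 + 155808) = -1*4780464 = -4780464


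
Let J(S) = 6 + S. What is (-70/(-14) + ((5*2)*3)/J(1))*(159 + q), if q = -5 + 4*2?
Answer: 10530/7 ≈ 1504.3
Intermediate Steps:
q = 3 (q = -5 + 8 = 3)
(-70/(-14) + ((5*2)*3)/J(1))*(159 + q) = (-70/(-14) + ((5*2)*3)/(6 + 1))*(159 + 3) = (-70*(-1/14) + (10*3)/7)*162 = (5 + 30*(⅐))*162 = (5 + 30/7)*162 = (65/7)*162 = 10530/7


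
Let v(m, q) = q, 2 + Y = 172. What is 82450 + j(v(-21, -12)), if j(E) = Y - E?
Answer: 82632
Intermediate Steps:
Y = 170 (Y = -2 + 172 = 170)
j(E) = 170 - E
82450 + j(v(-21, -12)) = 82450 + (170 - 1*(-12)) = 82450 + (170 + 12) = 82450 + 182 = 82632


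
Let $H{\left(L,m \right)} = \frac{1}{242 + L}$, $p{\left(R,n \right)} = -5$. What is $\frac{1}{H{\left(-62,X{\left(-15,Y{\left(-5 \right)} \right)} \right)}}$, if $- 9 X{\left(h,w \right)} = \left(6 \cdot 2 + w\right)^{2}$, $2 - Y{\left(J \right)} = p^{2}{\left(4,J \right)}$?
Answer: $180$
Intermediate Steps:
$Y{\left(J \right)} = -23$ ($Y{\left(J \right)} = 2 - \left(-5\right)^{2} = 2 - 25 = -23$)
$X{\left(h,w \right)} = - \frac{\left(12 + w\right)^{2}}{9}$ ($X{\left(h,w \right)} = - \frac{\left(6 \cdot 2 + w\right)^{2}}{9} = - \frac{\left(12 + w\right)^{2}}{9}$)
$\frac{1}{H{\left(-62,X{\left(-15,Y{\left(-5 \right)} \right)} \right)}} = \frac{1}{\frac{1}{242 - 62}} = \frac{1}{\frac{1}{180}} = 180$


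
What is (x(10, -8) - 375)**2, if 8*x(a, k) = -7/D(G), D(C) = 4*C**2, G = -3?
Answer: 11665512049/82944 ≈ 1.4064e+5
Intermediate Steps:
x(a, k) = -7/288 (x(a, k) = (-7/(4*(-3)**2))/8 = (-7/(4*9))/8 = (-7/36)/8 = (-7*1/36)/8 = (1/8)*(-7/36) = -7/288)
(x(10, -8) - 375)**2 = (-7/288 - 375)**2 = (-108007/288)**2 = 11665512049/82944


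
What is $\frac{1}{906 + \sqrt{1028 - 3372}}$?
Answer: $\frac{453}{411590} - \frac{i \sqrt{586}}{411590} \approx 0.0011006 - 5.8814 \cdot 10^{-5} i$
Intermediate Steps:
$\frac{1}{906 + \sqrt{1028 - 3372}} = \frac{1}{906 + \sqrt{-2344}} = \frac{1}{906 + 2 i \sqrt{586}}$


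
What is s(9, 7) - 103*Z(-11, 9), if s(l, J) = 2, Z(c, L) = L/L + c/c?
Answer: -204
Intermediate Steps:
Z(c, L) = 2 (Z(c, L) = 1 + 1 = 2)
s(9, 7) - 103*Z(-11, 9) = 2 - 103*2 = 2 - 206 = -204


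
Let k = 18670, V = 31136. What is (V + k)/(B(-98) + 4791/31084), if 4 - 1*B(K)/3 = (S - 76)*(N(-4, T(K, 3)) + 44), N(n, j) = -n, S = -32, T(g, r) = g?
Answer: 516056568/161265389 ≈ 3.2000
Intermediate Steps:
B(K) = 15564 (B(K) = 12 - 3*(-32 - 76)*(-1*(-4) + 44) = 12 - (-324)*(4 + 44) = 12 - (-324)*48 = 12 - 3*(-5184) = 12 + 15552 = 15564)
(V + k)/(B(-98) + 4791/31084) = (31136 + 18670)/(15564 + 4791/31084) = 49806/(15564 + 4791*(1/31084)) = 49806/(15564 + 4791/31084) = 49806/(483796167/31084) = 49806*(31084/483796167) = 516056568/161265389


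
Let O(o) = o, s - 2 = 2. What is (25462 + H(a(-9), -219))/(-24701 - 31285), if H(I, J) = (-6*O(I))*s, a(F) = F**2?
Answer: -11759/27993 ≈ -0.42007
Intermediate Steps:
s = 4 (s = 2 + 2 = 4)
H(I, J) = -24*I (H(I, J) = -6*I*4 = -24*I)
(25462 + H(a(-9), -219))/(-24701 - 31285) = (25462 - 24*(-9)**2)/(-24701 - 31285) = (25462 - 24*81)/(-55986) = (25462 - 1944)*(-1/55986) = 23518*(-1/55986) = -11759/27993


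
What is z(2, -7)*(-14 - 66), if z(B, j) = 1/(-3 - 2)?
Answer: 16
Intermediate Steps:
z(B, j) = -⅕ (z(B, j) = 1/(-5) = -⅕)
z(2, -7)*(-14 - 66) = -(-14 - 66)/5 = -⅕*(-80) = 16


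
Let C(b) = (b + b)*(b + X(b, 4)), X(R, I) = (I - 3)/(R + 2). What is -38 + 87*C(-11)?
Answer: 63686/3 ≈ 21229.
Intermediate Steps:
X(R, I) = (-3 + I)/(2 + R)
C(b) = 2*b*(b + 1/(2 + b)) (C(b) = (b + b)*(b + (-3 + 4)/(2 + b)) = (2*b)*(b + 1/(2 + b)) = 2*b*(b + 1/(2 + b)))
-38 + 87*C(-11) = -38 + 87*(2*(-11)*(1 - 11*(2 - 11))/(2 - 11)) = -38 + 87*(2*(-11)*(1 - 11*(-9))/(-9)) = -38 + 87*(2*(-11)*(-⅑)*(1 + 99)) = -38 + 87*(2*(-11)*(-⅑)*100) = -38 + 87*(2200/9) = -38 + 63800/3 = 63686/3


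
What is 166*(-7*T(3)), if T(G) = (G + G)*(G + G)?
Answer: -41832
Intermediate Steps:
T(G) = 4*G**2 (T(G) = (2*G)*(2*G) = 4*G**2)
166*(-7*T(3)) = 166*(-28*3**2) = 166*(-28*9) = 166*(-7*36) = 166*(-252) = -41832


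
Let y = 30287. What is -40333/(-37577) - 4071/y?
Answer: 20162068/21473483 ≈ 0.93893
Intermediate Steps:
-40333/(-37577) - 4071/y = -40333/(-37577) - 4071/30287 = -40333*(-1/37577) - 4071*1/30287 = 761/709 - 4071/30287 = 20162068/21473483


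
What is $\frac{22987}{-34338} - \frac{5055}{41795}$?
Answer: $- \frac{226864051}{287031342} \approx -0.79038$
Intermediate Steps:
$\frac{22987}{-34338} - \frac{5055}{41795} = 22987 \left(- \frac{1}{34338}\right) - \frac{1011}{8359} = - \frac{22987}{34338} - \frac{1011}{8359} = - \frac{226864051}{287031342}$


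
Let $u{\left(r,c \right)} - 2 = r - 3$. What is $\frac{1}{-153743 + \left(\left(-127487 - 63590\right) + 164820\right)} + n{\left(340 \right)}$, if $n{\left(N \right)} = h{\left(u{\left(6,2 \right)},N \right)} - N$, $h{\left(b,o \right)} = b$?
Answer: $- \frac{60300001}{180000} \approx -335.0$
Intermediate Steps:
$u{\left(r,c \right)} = -1 + r$ ($u{\left(r,c \right)} = 2 + \left(r - 3\right) = 2 + \left(-3 + r\right) = -1 + r$)
$n{\left(N \right)} = 5 - N$ ($n{\left(N \right)} = \left(-1 + 6\right) - N = 5 - N$)
$\frac{1}{-153743 + \left(\left(-127487 - 63590\right) + 164820\right)} + n{\left(340 \right)} = \frac{1}{-153743 + \left(\left(-127487 - 63590\right) + 164820\right)} + \left(5 - 340\right) = \frac{1}{-153743 + \left(-191077 + 164820\right)} + \left(5 - 340\right) = \frac{1}{-153743 - 26257} - 335 = \frac{1}{-180000} - 335 = - \frac{1}{180000} - 335 = - \frac{60300001}{180000}$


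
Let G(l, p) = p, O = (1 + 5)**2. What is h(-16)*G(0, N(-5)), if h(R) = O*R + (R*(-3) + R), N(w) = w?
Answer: 2720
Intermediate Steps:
O = 36 (O = 6**2 = 36)
h(R) = 34*R (h(R) = 36*R + (R*(-3) + R) = 36*R + (-3*R + R) = 36*R - 2*R = 34*R)
h(-16)*G(0, N(-5)) = (34*(-16))*(-5) = -544*(-5) = 2720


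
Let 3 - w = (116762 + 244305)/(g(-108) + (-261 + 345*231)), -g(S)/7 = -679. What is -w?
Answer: 108506/84187 ≈ 1.2889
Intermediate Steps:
g(S) = 4753 (g(S) = -7*(-679) = 4753)
w = -108506/84187 (w = 3 - (116762 + 244305)/(4753 + (-261 + 345*231)) = 3 - 361067/(4753 + (-261 + 79695)) = 3 - 361067/(4753 + 79434) = 3 - 361067/84187 = -108506/84187 ≈ -1.2889)
-w = -1*(-108506/84187) = 108506/84187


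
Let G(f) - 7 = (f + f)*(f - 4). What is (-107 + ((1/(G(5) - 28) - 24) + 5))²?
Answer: 1923769/121 ≈ 15899.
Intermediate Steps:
G(f) = 7 + 2*f*(-4 + f) (G(f) = 7 + (f + f)*(f - 4) = 7 + (2*f)*(-4 + f) = 7 + 2*f*(-4 + f))
(-107 + ((1/(G(5) - 28) - 24) + 5))² = (-107 + ((1/((7 - 8*5 + 2*5²) - 28) - 24) + 5))² = (-107 + ((1/((7 - 40 + 2*25) - 28) - 24) + 5))² = (-107 + ((1/((7 - 40 + 50) - 28) - 24) + 5))² = (-107 + ((1/(17 - 28) - 24) + 5))² = (-107 + ((1/(-11) - 24) + 5))² = (-107 + ((-1/11 - 24) + 5))² = (-107 + (-265/11 + 5))² = (-107 - 210/11)² = (-1387/11)² = 1923769/121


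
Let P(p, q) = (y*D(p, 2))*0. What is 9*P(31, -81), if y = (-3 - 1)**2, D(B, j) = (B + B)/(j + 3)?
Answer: 0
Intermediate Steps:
D(B, j) = 2*B/(3 + j) (D(B, j) = (2*B)/(3 + j) = 2*B/(3 + j))
y = 16 (y = (-4)**2 = 16)
P(p, q) = 0 (P(p, q) = (16*(2*p/(3 + 2)))*0 = (16*(2*p/5))*0 = (32*p/5)*0 = 0)
9*P(31, -81) = 9*0 = 0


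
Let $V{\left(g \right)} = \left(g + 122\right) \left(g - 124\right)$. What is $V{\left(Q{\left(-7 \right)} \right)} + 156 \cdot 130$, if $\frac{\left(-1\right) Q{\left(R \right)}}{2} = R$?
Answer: $5320$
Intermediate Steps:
$Q{\left(R \right)} = - 2 R$
$V{\left(g \right)} = \left(-124 + g\right) \left(122 + g\right)$ ($V{\left(g \right)} = \left(122 + g\right) \left(-124 + g\right) = \left(-124 + g\right) \left(122 + g\right)$)
$V{\left(Q{\left(-7 \right)} \right)} + 156 \cdot 130 = \left(-15128 + \left(\left(-2\right) \left(-7\right)\right)^{2} - 2 \left(\left(-2\right) \left(-7\right)\right)\right) + 156 \cdot 130 = \left(-15128 + 14^{2} - 28\right) + 20280 = \left(-15128 + 196 - 28\right) + 20280 = -14960 + 20280 = 5320$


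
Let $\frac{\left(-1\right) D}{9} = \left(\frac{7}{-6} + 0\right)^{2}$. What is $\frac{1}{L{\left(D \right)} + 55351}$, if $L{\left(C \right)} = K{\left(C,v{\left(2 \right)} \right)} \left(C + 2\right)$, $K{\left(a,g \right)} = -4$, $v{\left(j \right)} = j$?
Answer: $\frac{1}{55392} \approx 1.8053 \cdot 10^{-5}$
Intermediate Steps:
$D = - \frac{49}{4}$ ($D = - 9 \left(\frac{7}{-6} + 0\right)^{2} = - 9 \left(7 \left(- \frac{1}{6}\right) + 0\right)^{2} = - 9 \left(- \frac{7}{6} + 0\right)^{2} = - 9 \left(- \frac{7}{6}\right)^{2} = \left(-9\right) \frac{49}{36} = - \frac{49}{4} \approx -12.25$)
$L{\left(C \right)} = -8 - 4 C$ ($L{\left(C \right)} = - 4 \left(C + 2\right) = - 4 \left(2 + C\right) = -8 - 4 C$)
$\frac{1}{L{\left(D \right)} + 55351} = \frac{1}{\left(-8 - -49\right) + 55351} = \frac{1}{\left(-8 + 49\right) + 55351} = \frac{1}{41 + 55351} = \frac{1}{55392}$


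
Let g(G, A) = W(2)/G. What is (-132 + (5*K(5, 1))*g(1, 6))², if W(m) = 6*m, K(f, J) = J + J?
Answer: 144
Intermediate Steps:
K(f, J) = 2*J
g(G, A) = 12/G (g(G, A) = (6*2)/G = 12/G)
(-132 + (5*K(5, 1))*g(1, 6))² = (-132 + (5*(2*1))*(12/1))² = (-132 + (5*2)*(12*1))² = (-132 + 10*12)² = (-132 + 120)² = (-12)² = 144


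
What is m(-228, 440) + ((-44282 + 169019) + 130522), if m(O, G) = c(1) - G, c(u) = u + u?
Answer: 254821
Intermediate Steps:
c(u) = 2*u
m(O, G) = 2 - G (m(O, G) = 2*1 - G = 2 - G)
m(-228, 440) + ((-44282 + 169019) + 130522) = (2 - 1*440) + ((-44282 + 169019) + 130522) = (2 - 440) + (124737 + 130522) = -438 + 255259 = 254821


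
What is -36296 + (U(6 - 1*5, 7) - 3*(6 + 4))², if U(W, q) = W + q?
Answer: -35812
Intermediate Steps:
-36296 + (U(6 - 1*5, 7) - 3*(6 + 4))² = -36296 + (((6 - 1*5) + 7) - 3*(6 + 4))² = -36296 + (((6 - 5) + 7) - 3*10)² = -36296 + ((1 + 7) - 30)² = -36296 + (8 - 30)² = -36296 + (-22)² = -36296 + 484 = -35812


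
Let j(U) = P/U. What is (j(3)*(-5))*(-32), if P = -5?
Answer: -800/3 ≈ -266.67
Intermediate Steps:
j(U) = -5/U
(j(3)*(-5))*(-32) = (-5/3*(-5))*(-32) = (-5*⅓*(-5))*(-32) = -5/3*(-5)*(-32) = (25/3)*(-32) = -800/3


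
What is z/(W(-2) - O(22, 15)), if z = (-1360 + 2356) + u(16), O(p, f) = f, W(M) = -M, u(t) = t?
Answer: -1012/13 ≈ -77.846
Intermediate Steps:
z = 1012 (z = (-1360 + 2356) + 16 = 996 + 16 = 1012)
z/(W(-2) - O(22, 15)) = 1012/(-1*(-2) - 1*15) = 1012/(2 - 15) = 1012/(-13) = 1012*(-1/13) = -1012/13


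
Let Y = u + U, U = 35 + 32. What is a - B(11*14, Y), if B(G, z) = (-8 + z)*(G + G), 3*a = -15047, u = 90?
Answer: -152723/3 ≈ -50908.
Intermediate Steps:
U = 67
Y = 157 (Y = 90 + 67 = 157)
a = -15047/3 (a = (⅓)*(-15047) = -15047/3 ≈ -5015.7)
B(G, z) = 2*G*(-8 + z) (B(G, z) = (-8 + z)*(2*G) = 2*G*(-8 + z))
a - B(11*14, Y) = -15047/3 - 2*11*14*(-8 + 157) = -15047/3 - 2*154*149 = -15047/3 - 1*45892 = -15047/3 - 45892 = -152723/3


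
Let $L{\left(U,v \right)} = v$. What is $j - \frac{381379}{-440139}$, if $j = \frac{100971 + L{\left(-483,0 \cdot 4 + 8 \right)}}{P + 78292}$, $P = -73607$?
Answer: $\frac{46231556696}{2062051215} \approx 22.42$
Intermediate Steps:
$j = \frac{100979}{4685}$ ($j = \frac{100971 + \left(0 \cdot 4 + 8\right)}{-73607 + 78292} = \frac{100971 + \left(0 + 8\right)}{4685} = \left(100971 + 8\right) \frac{1}{4685} = 100979 \cdot \frac{1}{4685} = \frac{100979}{4685} \approx 21.554$)
$j - \frac{381379}{-440139} = \frac{100979}{4685} - \frac{381379}{-440139} = \frac{100979}{4685} - - \frac{381379}{440139} = \frac{100979}{4685} + \frac{381379}{440139} = \frac{46231556696}{2062051215}$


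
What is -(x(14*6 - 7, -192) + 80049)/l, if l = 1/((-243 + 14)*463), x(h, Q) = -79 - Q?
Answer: 8499336374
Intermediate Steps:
l = -1/106027 (l = 1/(-229*463) = 1/(-106027) = -1/106027 ≈ -9.4316e-6)
-(x(14*6 - 7, -192) + 80049)/l = -((-79 - 1*(-192)) + 80049)/(-1/106027) = -((-79 + 192) + 80049)*(-106027) = -(113 + 80049)*(-106027) = -80162*(-106027) = -1*(-8499336374) = 8499336374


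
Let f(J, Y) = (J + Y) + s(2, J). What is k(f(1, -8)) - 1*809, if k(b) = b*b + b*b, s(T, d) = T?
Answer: -759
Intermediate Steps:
f(J, Y) = 2 + J + Y (f(J, Y) = (J + Y) + 2 = 2 + J + Y)
k(b) = 2*b² (k(b) = b² + b² = 2*b²)
k(f(1, -8)) - 1*809 = 2*(2 + 1 - 8)² - 1*809 = 2*(-5)² - 809 = 2*25 - 809 = 50 - 809 = -759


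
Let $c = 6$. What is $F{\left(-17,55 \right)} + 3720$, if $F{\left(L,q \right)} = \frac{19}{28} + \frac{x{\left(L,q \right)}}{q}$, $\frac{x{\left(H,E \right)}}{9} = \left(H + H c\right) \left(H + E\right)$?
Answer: $\frac{4590301}{1540} \approx 2980.7$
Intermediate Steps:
$x{\left(H,E \right)} = 63 H \left(E + H\right)$ ($x{\left(H,E \right)} = 9 \left(H + H 6\right) \left(H + E\right) = 9 \left(H + 6 H\right) \left(E + H\right) = 9 \cdot 7 H \left(E + H\right) = 63 H \left(E + H\right)$)
$F{\left(L,q \right)} = \frac{19}{28} + \frac{63 L \left(L + q\right)}{q}$ ($F{\left(L,q \right)} = \frac{19}{28} + \frac{63 L \left(q + L\right)}{q} = 19 \cdot \frac{1}{28} + \frac{63 L \left(L + q\right)}{q} = \frac{19}{28} + \frac{63 L \left(L + q\right)}{q}$)
$F{\left(-17,55 \right)} + 3720 = \frac{19 \cdot 55 + 1764 \left(-17\right) \left(-17 + 55\right)}{28 \cdot 55} + 3720 = \frac{1}{28} \cdot \frac{1}{55} \left(1045 + 1764 \left(-17\right) 38\right) + 3720 = \frac{1}{28} \cdot \frac{1}{55} \left(1045 - 1139544\right) + 3720 = \frac{1}{28} \cdot \frac{1}{55} \left(-1138499\right) + 3720 = - \frac{1138499}{1540} + 3720 = \frac{4590301}{1540}$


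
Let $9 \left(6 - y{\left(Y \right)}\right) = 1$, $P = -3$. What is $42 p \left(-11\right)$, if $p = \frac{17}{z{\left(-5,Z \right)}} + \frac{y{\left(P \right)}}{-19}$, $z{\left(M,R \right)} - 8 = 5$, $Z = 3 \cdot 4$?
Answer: $- \frac{341572}{741} \approx -460.96$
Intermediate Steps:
$y{\left(Y \right)} = \frac{53}{9}$ ($y{\left(Y \right)} = 6 - \frac{1}{9} = \frac{53}{9}$)
$Z = 12$
$z{\left(M,R \right)} = 13$ ($z{\left(M,R \right)} = 8 + 5 = 13$)
$p = \frac{2218}{2223}$ ($p = \frac{17}{13} + \frac{53}{9 \left(-19\right)} = 17 \cdot \frac{1}{13} + \frac{53}{9} \left(- \frac{1}{19}\right) = \frac{17}{13} - \frac{53}{171} = \frac{2218}{2223} \approx 0.99775$)
$42 p \left(-11\right) = 42 \cdot \frac{2218}{2223} \left(-11\right) = \frac{31052}{741} \left(-11\right) = - \frac{341572}{741}$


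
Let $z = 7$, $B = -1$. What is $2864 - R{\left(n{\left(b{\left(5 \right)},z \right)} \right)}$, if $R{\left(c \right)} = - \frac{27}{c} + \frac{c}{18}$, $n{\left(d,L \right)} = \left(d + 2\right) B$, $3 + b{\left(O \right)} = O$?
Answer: $\frac{102869}{36} \approx 2857.5$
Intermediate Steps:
$b{\left(O \right)} = -3 + O$
$n{\left(d,L \right)} = -2 - d$ ($n{\left(d,L \right)} = \left(d + 2\right) \left(-1\right) = \left(2 + d\right) \left(-1\right) = -2 - d$)
$R{\left(c \right)} = - \frac{27}{c} + \frac{c}{18}$ ($R{\left(c \right)} = - \frac{27}{c} + c \frac{1}{18} = - \frac{27}{c} + \frac{c}{18}$)
$2864 - R{\left(n{\left(b{\left(5 \right)},z \right)} \right)} = 2864 - \left(- \frac{27}{-2 - \left(-3 + 5\right)} + \frac{-2 - \left(-3 + 5\right)}{18}\right) = 2864 - \left(- \frac{27}{-2 - 2} + \frac{-2 - 2}{18}\right) = 2864 - \left(- \frac{27}{-4} + \frac{1}{18} \left(-4\right)\right) = 2864 - \left(\left(-27\right) \left(- \frac{1}{4}\right) - \frac{2}{9}\right) = 2864 - \left(\frac{27}{4} - \frac{2}{9}\right) = 2864 - \frac{235}{36} = \frac{102869}{36}$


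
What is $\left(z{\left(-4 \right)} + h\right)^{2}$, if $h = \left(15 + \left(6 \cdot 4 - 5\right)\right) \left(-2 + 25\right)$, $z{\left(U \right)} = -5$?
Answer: $603729$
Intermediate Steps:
$h = 782$ ($h = \left(15 + \left(24 - 5\right)\right) 23 = \left(15 + 19\right) 23 = 34 \cdot 23 = 782$)
$\left(z{\left(-4 \right)} + h\right)^{2} = \left(-5 + 782\right)^{2} = 777^{2} = 603729$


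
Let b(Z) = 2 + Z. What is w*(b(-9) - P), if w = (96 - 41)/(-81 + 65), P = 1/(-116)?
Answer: 44605/1856 ≈ 24.033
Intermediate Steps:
P = -1/116 ≈ -0.0086207
w = -55/16 (w = 55/(-16) = 55*(-1/16) = -55/16 ≈ -3.4375)
w*(b(-9) - P) = -55*((2 - 9) - 1*(-1/116))/16 = -55*(-7 + 1/116)/16 = -55/16*(-811/116) = 44605/1856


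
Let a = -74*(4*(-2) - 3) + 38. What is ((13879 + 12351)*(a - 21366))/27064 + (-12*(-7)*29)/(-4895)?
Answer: -658494598701/33119570 ≈ -19882.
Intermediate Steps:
a = 852 (a = -74*(-8 - 3) + 38 = -74*(-11) + 38 = 814 + 38 = 852)
((13879 + 12351)*(a - 21366))/27064 + (-12*(-7)*29)/(-4895) = ((13879 + 12351)*(852 - 21366))/27064 + (-12*(-7)*29)/(-4895) = (26230*(-20514))*(1/27064) + (84*29)*(-1/4895) = -538082220*1/27064 + 2436*(-1/4895) = -134520555/6766 - 2436/4895 = -658494598701/33119570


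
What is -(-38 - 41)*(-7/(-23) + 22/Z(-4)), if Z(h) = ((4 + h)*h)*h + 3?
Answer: 41633/69 ≈ 603.38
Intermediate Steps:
Z(h) = 3 + h**2*(4 + h) (Z(h) = (h*(4 + h))*h + 3 = h**2*(4 + h) + 3 = 3 + h**2*(4 + h))
-(-38 - 41)*(-7/(-23) + 22/Z(-4)) = -(-38 - 41)*(-7/(-23) + 22/(3 + (-4)**3 + 4*(-4)**2)) = -(-79)*(-7*(-1/23) + 22/(3 - 64 + 4*16)) = -(-79)*(7/23 + 22/(3 - 64 + 64)) = -(-79)*(7/23 + 22/3) = -(-79)*527/69 = -1*(-41633/69) = 41633/69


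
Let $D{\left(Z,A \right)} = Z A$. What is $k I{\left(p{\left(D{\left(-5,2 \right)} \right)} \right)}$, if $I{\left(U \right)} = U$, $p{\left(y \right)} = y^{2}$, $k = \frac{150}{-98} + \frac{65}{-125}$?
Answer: $- \frac{10048}{49} \approx -205.06$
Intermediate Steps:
$D{\left(Z,A \right)} = A Z$
$k = - \frac{2512}{1225}$ ($k = 150 \left(- \frac{1}{98}\right) + 65 \left(- \frac{1}{125}\right) = - \frac{75}{49} - \frac{13}{25} = - \frac{2512}{1225} \approx -2.0506$)
$k I{\left(p{\left(D{\left(-5,2 \right)} \right)} \right)} = - \frac{2512 \left(2 \left(-5\right)\right)^{2}}{1225} = - \frac{2512 \left(-10\right)^{2}}{1225} = \left(- \frac{2512}{1225}\right) 100 = - \frac{10048}{49}$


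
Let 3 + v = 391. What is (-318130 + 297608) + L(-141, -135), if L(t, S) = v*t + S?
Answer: -75365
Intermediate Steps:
v = 388 (v = -3 + 391 = 388)
L(t, S) = S + 388*t (L(t, S) = 388*t + S = S + 388*t)
(-318130 + 297608) + L(-141, -135) = (-318130 + 297608) + (-135 + 388*(-141)) = -20522 + (-135 - 54708) = -20522 - 54843 = -75365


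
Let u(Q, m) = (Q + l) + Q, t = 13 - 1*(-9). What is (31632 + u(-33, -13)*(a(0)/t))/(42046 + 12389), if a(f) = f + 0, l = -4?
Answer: 10544/18145 ≈ 0.58110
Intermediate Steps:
t = 22 (t = 13 + 9 = 22)
a(f) = f
u(Q, m) = -4 + 2*Q (u(Q, m) = (Q - 4) + Q = (-4 + Q) + Q = -4 + 2*Q)
(31632 + u(-33, -13)*(a(0)/t))/(42046 + 12389) = (31632 + (-4 + 2*(-33))*(0/22))/(42046 + 12389) = (31632 + (-4 - 66)*(0*(1/22)))/54435 = (31632 - 70*0)*(1/54435) = (31632 + 0)*(1/54435) = 31632*(1/54435) = 10544/18145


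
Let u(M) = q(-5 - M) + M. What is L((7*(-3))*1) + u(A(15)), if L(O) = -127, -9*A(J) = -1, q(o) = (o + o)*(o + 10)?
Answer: -14326/81 ≈ -176.86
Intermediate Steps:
q(o) = 2*o*(10 + o) (q(o) = (2*o)*(10 + o) = 2*o*(10 + o))
A(J) = 1/9 (A(J) = -1/9*(-1) = 1/9)
u(M) = M + 2*(-5 - M)*(5 - M) (u(M) = 2*(-5 - M)*(10 + (-5 - M)) + M = 2*(-5 - M)*(5 - M) + M = M + 2*(-5 - M)*(5 - M))
L((7*(-3))*1) + u(A(15)) = -127 + (-50 + 1/9 + 2*(1/9)**2) = -127 + (-50 + 1/9 + 2*(1/81)) = -127 + (-50 + 1/9 + 2/81) = -127 - 4039/81 = -14326/81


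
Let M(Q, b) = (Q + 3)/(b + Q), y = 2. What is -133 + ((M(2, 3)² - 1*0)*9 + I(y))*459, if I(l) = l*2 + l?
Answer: 6752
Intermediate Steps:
M(Q, b) = (3 + Q)/(Q + b)
I(l) = 3*l (I(l) = 2*l + l = 3*l)
-133 + ((M(2, 3)² - 1*0)*9 + I(y))*459 = -133 + ((((3 + 2)/(2 + 3))² - 1*0)*9 + 3*2)*459 = -133 + (((5/5)² + 0)*9 + 6)*459 = -133 + ((((⅕)*5)² + 0)*9 + 6)*459 = -133 + ((1² + 0)*9 + 6)*459 = -133 + ((1 + 0)*9 + 6)*459 = -133 + (1*9 + 6)*459 = -133 + (9 + 6)*459 = -133 + 15*459 = -133 + 6885 = 6752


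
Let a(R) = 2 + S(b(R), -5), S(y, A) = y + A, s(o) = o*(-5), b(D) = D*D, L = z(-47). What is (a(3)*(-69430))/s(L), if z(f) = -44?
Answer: -20829/11 ≈ -1893.5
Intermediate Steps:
L = -44
b(D) = D**2
s(o) = -5*o
S(y, A) = A + y
a(R) = -3 + R**2 (a(R) = 2 + (-5 + R**2) = -3 + R**2)
(a(3)*(-69430))/s(L) = ((-3 + 3**2)*(-69430))/((-5*(-44))) = ((-3 + 9)*(-69430))/220 = (6*(-69430))*(1/220) = -416580*1/220 = -20829/11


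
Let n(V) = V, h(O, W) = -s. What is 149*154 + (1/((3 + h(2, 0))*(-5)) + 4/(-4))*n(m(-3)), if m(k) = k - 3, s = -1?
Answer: 229523/10 ≈ 22952.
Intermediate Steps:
m(k) = -3 + k
h(O, W) = 1 (h(O, W) = -1*(-1) = 1)
149*154 + (1/((3 + h(2, 0))*(-5)) + 4/(-4))*n(m(-3)) = 149*154 + (1/((3 + 1)*(-5)) + 4/(-4))*(-3 - 3) = 22946 + (-⅕/4 + 4*(-¼))*(-6) = 22946 + ((¼)*(-⅕) - 1)*(-6) = 22946 + (-1/20 - 1)*(-6) = 22946 - 21/20*(-6) = 22946 + 63/10 = 229523/10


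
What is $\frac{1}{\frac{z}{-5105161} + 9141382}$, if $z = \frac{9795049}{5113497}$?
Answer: $\frac{26105225458017}{238637838107848564445} \approx 1.0939 \cdot 10^{-7}$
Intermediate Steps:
$z = \frac{9795049}{5113497}$ ($z = 9795049 \cdot \frac{1}{5113497} = \frac{9795049}{5113497} \approx 1.9155$)
$\frac{1}{\frac{z}{-5105161} + 9141382} = \frac{1}{\frac{9795049}{5113497 \left(-5105161\right)} + 9141382} = \frac{1}{\frac{9795049}{5113497} \left(- \frac{1}{5105161}\right) + 9141382} = \frac{1}{- \frac{9795049}{26105225458017} + 9141382} = \frac{1}{\frac{238637838107848564445}{26105225458017}} = \frac{26105225458017}{238637838107848564445}$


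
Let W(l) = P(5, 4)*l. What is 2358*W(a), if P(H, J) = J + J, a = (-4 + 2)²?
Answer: 75456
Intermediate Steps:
a = 4 (a = (-2)² = 4)
P(H, J) = 2*J
W(l) = 8*l (W(l) = (2*4)*l = 8*l)
2358*W(a) = 2358*(8*4) = 2358*32 = 75456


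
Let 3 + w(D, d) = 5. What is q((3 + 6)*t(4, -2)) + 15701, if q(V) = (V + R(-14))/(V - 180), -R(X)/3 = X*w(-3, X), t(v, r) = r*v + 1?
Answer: 1271774/81 ≈ 15701.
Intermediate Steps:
t(v, r) = 1 + r*v
w(D, d) = 2 (w(D, d) = -3 + 5 = 2)
R(X) = -6*X (R(X) = -3*X*2 = -6*X)
q(V) = (84 + V)/(-180 + V) (q(V) = (V - 6*(-14))/(V - 180) = (V + 84)/(-180 + V) = (84 + V)/(-180 + V))
q((3 + 6)*t(4, -2)) + 15701 = (84 + (3 + 6)*(1 - 2*4))/(-180 + (3 + 6)*(1 - 2*4)) + 15701 = (84 + 9*(1 - 8))/(-180 + 9*(1 - 8)) + 15701 = (84 + 9*(-7))/(-180 + 9*(-7)) + 15701 = (84 - 63)/(-180 - 63) + 15701 = 21/(-243) + 15701 = -1/243*21 + 15701 = -7/81 + 15701 = 1271774/81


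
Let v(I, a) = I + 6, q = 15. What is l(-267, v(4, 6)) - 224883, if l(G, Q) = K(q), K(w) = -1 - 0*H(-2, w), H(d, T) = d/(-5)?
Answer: -224884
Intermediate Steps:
H(d, T) = -d/5 (H(d, T) = d*(-⅕) = -d/5)
v(I, a) = 6 + I
K(w) = -1 (K(w) = -1 - 0*(-⅕*(-2)) = -1 - 0*2/5 = -1 - 1*0 = -1 + 0 = -1)
l(G, Q) = -1
l(-267, v(4, 6)) - 224883 = -1 - 224883 = -224884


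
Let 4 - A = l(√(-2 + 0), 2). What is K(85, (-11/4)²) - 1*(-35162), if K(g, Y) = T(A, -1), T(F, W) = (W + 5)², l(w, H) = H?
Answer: 35178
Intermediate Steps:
A = 2 (A = 4 - 1*2 = 4 - 2 = 2)
T(F, W) = (5 + W)²
K(g, Y) = 16 (K(g, Y) = (5 - 1)² = 4² = 16)
K(85, (-11/4)²) - 1*(-35162) = 16 - 1*(-35162) = 16 + 35162 = 35178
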